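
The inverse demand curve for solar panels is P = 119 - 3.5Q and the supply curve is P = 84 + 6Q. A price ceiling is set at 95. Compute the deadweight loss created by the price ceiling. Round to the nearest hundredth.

16.27

Free-market equilibrium: 119 - 3.5Q = 84 + 6Q gives Q* = 3.6842, P* = 106.1053.
At the ceiling price 95, quantity supplied is (95 - 84)/6 = 1.8333; supply is the short side, so Q = 1.8333 trades at P = 95.
The lost-trades triangle has base Q* - 1.8333 = 1.8509 and height equal to the gap between the curves at Q = 1.8333, which is 112.5833 - 95 = 17.5833. DWL = (1/2)(1.8509)(17.5833) = 16.2723.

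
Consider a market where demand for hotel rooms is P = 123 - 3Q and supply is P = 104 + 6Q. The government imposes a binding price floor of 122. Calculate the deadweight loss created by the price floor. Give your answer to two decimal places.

Free-market equilibrium: 123 - 3Q = 104 + 6Q gives Q* = 2.1111, P* = 116.6667.
At P = 122, buyers demand (123 - 122)/3 = 0.3333 while sellers would supply more, so the quantity traded is 0.3333 at price 122.
The lost-trades triangle has base Q* - 0.3333 = 1.7778 and height equal to the gap between the curves at Q = 0.3333, which is 122 - 106 = 16. DWL = (1/2)(1.7778)(16) = 14.2222.

14.22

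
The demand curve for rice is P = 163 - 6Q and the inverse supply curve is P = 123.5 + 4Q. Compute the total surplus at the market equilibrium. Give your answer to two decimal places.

78.01

Setting demand equal to supply, 39.5 = 10Q, so Q* = 3.95 and P* = 139.3.
CS = (1/2)(3.95)(23.7) = 46.8075 and PS = (1/2)(3.95)(15.8) = 31.205, so total surplus = 78.0125.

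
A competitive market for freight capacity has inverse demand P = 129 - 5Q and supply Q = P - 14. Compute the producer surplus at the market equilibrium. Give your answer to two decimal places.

Rewriting supply in inverse form: P = 14 + Q.
Equilibrium: 129 - 5Q = 14 + Q, so Q* = 19.1667 and P* = 33.1667.
The supply curve's price intercept is 14, so PS = (1/2)(Q*)(P* - 14) = (1/2)(19.1667)(19.1667) = 183.6806.

183.68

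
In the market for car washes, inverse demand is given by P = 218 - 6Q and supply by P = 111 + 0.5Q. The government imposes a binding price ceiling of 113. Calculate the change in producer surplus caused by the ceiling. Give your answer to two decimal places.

-63.75

Free-market equilibrium: 218 - 6Q = 111 + 0.5Q gives Q* = 16.4615, P* = 119.2308.
At the ceiling price 113, quantity supplied is (113 - 111)/0.5 = 4; supply is the short side, so Q = 4 trades at P = 113.
PS goes from (1/2)(16.4615)(8.2308) = 67.7456 to 4 (computed as (113 - 111)(4) - (1/2)(0.5)(4)^2), a change of -63.7456.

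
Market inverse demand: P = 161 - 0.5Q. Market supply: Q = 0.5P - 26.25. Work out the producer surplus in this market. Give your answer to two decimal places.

Rewriting supply in inverse form: P = 52.5 + 2Q.
Set 161 - 0.5Q = 52.5 + 2Q, which gives 108.5 = 2.5Q, so Q* = 43.4 and P* = 161 - 0.5(43.4) = 139.3.
The supply curve's price intercept is 52.5, so PS = (1/2)(Q*)(P* - 52.5) = (1/2)(43.4)(86.8) = 1883.56.

1883.56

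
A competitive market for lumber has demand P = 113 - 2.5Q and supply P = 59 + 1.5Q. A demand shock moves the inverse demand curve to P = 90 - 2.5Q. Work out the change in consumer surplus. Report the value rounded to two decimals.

Initial equilibrium: Q_0 = 13.5, P_0 = 79.25; CS_0 = (1/2)(13.5)(33.75) = 227.8125, PS_0 = (1/2)(13.5)(20.25) = 136.6875.
New equilibrium: 90 - 2.5Q = 59 + 1.5Q gives Q_1 = 7.75, P_1 = 70.625; CS_1 = 75.0781, PS_1 = 45.0469.
Change in consumer surplus = 75.0781 - 227.8125 = -152.7344.

-152.73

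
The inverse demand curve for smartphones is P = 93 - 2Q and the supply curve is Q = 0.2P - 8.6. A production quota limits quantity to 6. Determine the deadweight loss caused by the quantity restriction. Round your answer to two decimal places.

Rewriting supply in inverse form: P = 43 + 5Q.
Unrestricted equilibrium: Q* = (93 - 43)/(2 + 5) = 7.1429.
At Q = 6 the demand price is 93 - 2(6) = 81 and the supply price is 43 + 5(6) = 73.
DWL = (1/2)(gap between curves at 6) x (Q* - 6) = (1/2)(8)(1.1429) = 4.5714.

4.57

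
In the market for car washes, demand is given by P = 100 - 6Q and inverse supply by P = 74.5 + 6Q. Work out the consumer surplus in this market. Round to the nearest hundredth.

13.55

Setting demand equal to supply, 25.5 = 12Q, so Q* = 2.125 and P* = 87.25.
Consumer surplus is the triangle under demand above P*: (1/2)(2.125)(100 - 87.25) = (1/2)(2.125)(12.75) = 13.5469.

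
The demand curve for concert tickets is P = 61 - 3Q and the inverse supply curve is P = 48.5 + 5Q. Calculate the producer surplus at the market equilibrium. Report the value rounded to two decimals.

6.10

Set 61 - 3Q = 48.5 + 5Q, which gives 12.5 = 8Q, so Q* = 1.5625 and P* = 61 - 3(1.5625) = 56.3125.
PS is the area between P* and the supply curve from 0 to Q*: (1/2)(1.5625)(7.8125) = 6.1035.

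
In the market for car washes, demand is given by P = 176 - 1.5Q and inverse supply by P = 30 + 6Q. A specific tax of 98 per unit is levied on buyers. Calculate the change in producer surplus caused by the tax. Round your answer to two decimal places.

Pre-tax equilibrium: 176 - 1.5Q = 30 + 6Q gives Q* = 19.4667, P* = 146.8.
A tax on buyers shifts demand down by 98: (176 - 98) - 1.5Q = 30 + 6Q, so Q_t = 6.4. Buyers pay P_b = 166.4; sellers receive P_s = P_b - 98 = 68.4.
PS falls from (1/2)(19.4667)(116.8) = 1136.8533 to (1/2)(6.4)(38.4) = 122.88, a change of -1013.9733.

-1013.97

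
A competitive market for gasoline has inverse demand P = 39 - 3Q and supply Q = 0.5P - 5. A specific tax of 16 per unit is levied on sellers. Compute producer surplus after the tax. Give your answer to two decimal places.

Rewriting supply in inverse form: P = 10 + 2Q.
Without the tax, 39 - 3Q = 10 + 2Q so Q* = 5.8 and P* = 21.6.
A tax on sellers shifts supply up by 16: 39 - 3Q = 10 + 2Q + 16, so Q_t = 2.6. Buyers pay P_b = 31.2; sellers receive P_s = P_b - 16 = 15.2.
Producer surplus is the triangle above supply below P_s: (1/2)(2.6)(15.2 - 10) = 6.76.

6.76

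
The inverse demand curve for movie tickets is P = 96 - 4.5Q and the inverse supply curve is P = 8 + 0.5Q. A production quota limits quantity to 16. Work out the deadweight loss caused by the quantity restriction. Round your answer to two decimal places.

Without the quota, 96 - 4.5Q = 8 + 0.5Q gives Q* = 17.6.
At Q = 16 the demand price is 96 - 4.5(16) = 24 and the supply price is 8 + 0.5(16) = 16.
DWL = (1/2)(gap between curves at 16) x (Q* - 16) = (1/2)(8)(1.6) = 6.4.

6.40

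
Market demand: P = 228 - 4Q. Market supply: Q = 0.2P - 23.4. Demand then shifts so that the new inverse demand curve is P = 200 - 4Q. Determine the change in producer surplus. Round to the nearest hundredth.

Rewriting supply in inverse form: P = 117 + 5Q.
Initial equilibrium: Q_0 = 12.3333, P_0 = 178.6667; CS_0 = (1/2)(12.3333)(49.3333) = 304.2222, PS_0 = (1/2)(12.3333)(61.6667) = 380.2778.
New equilibrium: 200 - 4Q = 117 + 5Q gives Q_1 = 9.2222, P_1 = 163.1111; CS_1 = 170.0988, PS_1 = 212.6235.
Change in producer surplus = 212.6235 - 380.2778 = -167.6543.

-167.65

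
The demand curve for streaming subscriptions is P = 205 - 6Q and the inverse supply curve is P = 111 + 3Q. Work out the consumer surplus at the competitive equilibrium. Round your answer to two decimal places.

Set 205 - 6Q = 111 + 3Q, which gives 94 = 9Q, so Q* = 10.4444 and P* = 205 - 6(10.4444) = 142.3333.
The demand choke price is 205, so CS = (1/2)(Q*)(205 - P*) = (1/2)(10.4444)(62.6667) = 327.2593.

327.26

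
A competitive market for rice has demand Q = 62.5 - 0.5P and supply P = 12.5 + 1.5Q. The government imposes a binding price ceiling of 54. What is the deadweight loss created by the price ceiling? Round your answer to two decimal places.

Rewriting demand in inverse form: P = 125 - 2Q.
Free-market equilibrium: 125 - 2Q = 12.5 + 1.5Q gives Q* = 32.1429, P* = 60.7143.
At the ceiling price 54, quantity supplied is (54 - 12.5)/1.5 = 27.6667; supply is the short side, so Q = 27.6667 trades at P = 54.
At Q = 27.6667 the demand price is 69.6667 and the supply price is 54. Deadweight loss is the triangle between the curves from 27.6667 to 32.1429: (1/2)(69.6667 - 54)(32.1429 - 27.6667) = 35.0635.

35.06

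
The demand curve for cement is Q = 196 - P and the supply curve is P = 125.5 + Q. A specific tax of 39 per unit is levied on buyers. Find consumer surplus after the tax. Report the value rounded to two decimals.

Rewriting demand in inverse form: P = 196 - Q.
Without the tax, 196 - Q = 125.5 + Q so Q* = 35.25 and P* = 160.75.
A tax on buyers shifts demand down by 39: (196 - 39) - Q = 125.5 + Q, so Q_t = 15.75. Buyers pay P_b = 180.25; sellers receive P_s = P_b - 39 = 141.25.
CS = (1/2)(Q_t)(196 - P_b) = (1/2)(15.75)(15.75) = 124.0312.

124.03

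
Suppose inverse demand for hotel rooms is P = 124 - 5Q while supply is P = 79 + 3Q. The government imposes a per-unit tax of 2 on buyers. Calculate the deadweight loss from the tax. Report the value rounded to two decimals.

0.25

Pre-tax equilibrium: 124 - 5Q = 79 + 3Q gives Q* = 5.625, P* = 95.875.
With the tax, buyers' net willingness to pay falls by 2: (124 - 2) - 5Q = 79 + 3Q, so Q_t = 5.375. Buyers pay P_b = 97.125; sellers receive P_s = P_b - 2 = 95.125.
The welfare triangle lost has base Q* - Q_t = 0.25 and height t = 2, so DWL = (1/2)(0.25)(2) = 0.25.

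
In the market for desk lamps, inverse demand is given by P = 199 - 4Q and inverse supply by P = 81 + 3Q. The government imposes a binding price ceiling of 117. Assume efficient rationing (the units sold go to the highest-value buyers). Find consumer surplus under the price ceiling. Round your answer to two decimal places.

Without the control, 199 - 4Q = 81 + 3Q so Q* = 16.8571 and P* = 131.5714.
At the ceiling price 117, quantity supplied is (117 - 81)/3 = 12; supply is the short side, so Q = 12 trades at P = 117.
The demand price at Q = 12 is 151. CS is the trapezoid between demand and 117 over [0, 12]: (1/2)[(199 - 117) + (151 - 117)](12) = 696.

696.00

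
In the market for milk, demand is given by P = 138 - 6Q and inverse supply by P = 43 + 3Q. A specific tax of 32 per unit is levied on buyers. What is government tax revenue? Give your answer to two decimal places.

224.00

Pre-tax equilibrium: 138 - 6Q = 43 + 3Q gives Q* = 10.5556, P* = 74.6667.
With the tax, buyers' net willingness to pay falls by 32: (138 - 32) - 6Q = 43 + 3Q, so Q_t = 7. Buyers pay P_b = 96; sellers receive P_s = P_b - 32 = 64.
Tax revenue = t x Q_t = 32 x 7 = 224.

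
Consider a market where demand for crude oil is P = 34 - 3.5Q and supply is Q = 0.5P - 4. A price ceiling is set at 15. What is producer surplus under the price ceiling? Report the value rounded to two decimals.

12.25

Rewriting supply in inverse form: P = 8 + 2Q.
Without the control, 34 - 3.5Q = 8 + 2Q so Q* = 4.7273 and P* = 17.4545.
At the ceiling price 15, quantity supplied is (15 - 8)/2 = 3.5; supply is the short side, so Q = 3.5 trades at P = 15.
PS is the triangle above supply below 15: (1/2)(3.5)(15 - 8) = 12.25.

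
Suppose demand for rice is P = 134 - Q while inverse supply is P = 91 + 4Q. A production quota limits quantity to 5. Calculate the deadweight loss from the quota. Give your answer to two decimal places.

32.40

Without the quota, 134 - Q = 91 + 4Q gives Q* = 8.6.
At Q = 5 the demand price is 134 - (5) = 129 and the supply price is 91 + 4(5) = 111.
Deadweight loss is the triangle between the curves from 5 to 8.6: (1/2)(129 - 111)(8.6 - 5) = 32.4.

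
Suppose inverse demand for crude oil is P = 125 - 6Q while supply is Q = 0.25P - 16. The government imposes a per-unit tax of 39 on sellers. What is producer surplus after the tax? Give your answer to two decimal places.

Rewriting supply in inverse form: P = 64 + 4Q.
Pre-tax equilibrium: 125 - 6Q = 64 + 4Q gives Q* = 6.1, P* = 88.4.
A tax on sellers shifts supply up by 39: 125 - 6Q = 64 + 4Q + 39, so Q_t = 2.2. Buyers pay P_b = 111.8; sellers receive P_s = P_b - 39 = 72.8.
Producer surplus is the triangle above supply below P_s: (1/2)(2.2)(72.8 - 64) = 9.68.

9.68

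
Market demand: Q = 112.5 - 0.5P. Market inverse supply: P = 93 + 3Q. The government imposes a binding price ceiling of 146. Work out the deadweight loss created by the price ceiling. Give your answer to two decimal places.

190.68

Rewriting demand in inverse form: P = 225 - 2Q.
Free-market equilibrium: 225 - 2Q = 93 + 3Q gives Q* = 26.4, P* = 172.2.
At P = 146, sellers supply (146 - 93)/3 = 17.6667 while buyers want more, so the quantity traded is 17.6667 at price 146.
At Q = 17.6667 the demand price is 189.6667 and the supply price is 146. Deadweight loss is the triangle between the curves from 17.6667 to 26.4: (1/2)(189.6667 - 146)(26.4 - 17.6667) = 190.6778.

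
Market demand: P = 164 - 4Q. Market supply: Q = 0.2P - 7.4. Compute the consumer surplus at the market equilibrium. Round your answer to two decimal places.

398.25

Rewriting supply in inverse form: P = 37 + 5Q.
Setting demand equal to supply, 127 = 9Q, so Q* = 14.1111 and P* = 107.5556.
The demand choke price is 164, so CS = (1/2)(Q*)(164 - P*) = (1/2)(14.1111)(56.4444) = 398.2469.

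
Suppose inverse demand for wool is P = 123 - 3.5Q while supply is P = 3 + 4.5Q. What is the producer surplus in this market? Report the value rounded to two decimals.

Equilibrium: 123 - 3.5Q = 3 + 4.5Q, so Q* = 15 and P* = 70.5.
The supply curve's price intercept is 3, so PS = (1/2)(Q*)(P* - 3) = (1/2)(15)(67.5) = 506.25.

506.25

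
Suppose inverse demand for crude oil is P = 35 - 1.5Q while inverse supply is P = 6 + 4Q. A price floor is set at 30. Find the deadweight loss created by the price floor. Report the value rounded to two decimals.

Free-market equilibrium: 35 - 1.5Q = 6 + 4Q gives Q* = 5.2727, P* = 27.0909.
At the floor price 30, quantity demanded is (35 - 30)/1.5 = 3.3333; demand is the short side, so Q = 3.3333 trades at P = 30.
At Q = 3.3333 the demand price is 30 and the supply price is 19.3333. Deadweight loss is the triangle between the curves from 3.3333 to 5.2727: (1/2)(30 - 19.3333)(5.2727 - 3.3333) = 10.3434.

10.34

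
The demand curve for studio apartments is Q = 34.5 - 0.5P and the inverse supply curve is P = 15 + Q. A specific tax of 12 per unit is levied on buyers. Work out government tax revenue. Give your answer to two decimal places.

168.00

Rewriting demand in inverse form: P = 69 - 2Q.
Pre-tax equilibrium: 69 - 2Q = 15 + Q gives Q* = 18, P* = 33.
A tax on buyers shifts demand down by 12: (69 - 12) - 2Q = 15 + Q, so Q_t = 14. Buyers pay P_b = 41; sellers receive P_s = P_b - 12 = 29.
Tax revenue = t x Q_t = 12 x 14 = 168.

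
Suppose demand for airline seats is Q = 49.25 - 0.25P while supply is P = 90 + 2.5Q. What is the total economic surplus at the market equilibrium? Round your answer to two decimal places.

Rewriting demand in inverse form: P = 197 - 4Q.
Set 197 - 4Q = 90 + 2.5Q, which gives 107 = 6.5Q, so Q* = 16.4615 and P* = 197 - 4(16.4615) = 131.1538.
CS = (1/2)(16.4615)(65.8462) = 541.9645 and PS = (1/2)(16.4615)(41.1538) = 338.7278, so total surplus = 880.6923.

880.69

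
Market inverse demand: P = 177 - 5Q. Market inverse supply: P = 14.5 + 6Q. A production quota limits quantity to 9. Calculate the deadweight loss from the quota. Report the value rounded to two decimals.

183.28

Without the quota, 177 - 5Q = 14.5 + 6Q gives Q* = 14.7727.
At Q = 9 the demand price is 177 - 5(9) = 132 and the supply price is 14.5 + 6(9) = 68.5.
Deadweight loss is the triangle between the curves from 9 to 14.7727: (1/2)(132 - 68.5)(14.7727 - 9) = 183.2841.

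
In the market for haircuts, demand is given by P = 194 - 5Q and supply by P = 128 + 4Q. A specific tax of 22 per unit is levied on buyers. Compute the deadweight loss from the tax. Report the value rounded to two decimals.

26.89

Without the tax, 194 - 5Q = 128 + 4Q so Q* = 7.3333 and P* = 157.3333.
A tax on buyers shifts demand down by 22: (194 - 22) - 5Q = 128 + 4Q, so Q_t = 4.8889. Buyers pay P_b = 169.5556; sellers receive P_s = P_b - 22 = 147.5556.
Deadweight loss is the triangle between the curves from Q_t to Q*: (1/2)(7.3333 - 4.8889)(22) = 26.8889.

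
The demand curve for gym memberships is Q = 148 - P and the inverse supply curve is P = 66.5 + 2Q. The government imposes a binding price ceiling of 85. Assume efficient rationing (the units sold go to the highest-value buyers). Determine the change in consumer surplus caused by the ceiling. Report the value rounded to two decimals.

Rewriting demand in inverse form: P = 148 - Q.
Without the control, 148 - Q = 66.5 + 2Q so Q* = 27.1667 and P* = 120.8333.
At the ceiling price 85, quantity supplied is (85 - 66.5)/2 = 9.25; supply is the short side, so Q = 9.25 trades at P = 85.
CS goes from (1/2)(27.1667)(27.1667) = 369.0139 to 539.9688 (computed as (148 - 85)(9.25) - (1/2)(1)(9.25)^2), a change of 170.9549.

170.95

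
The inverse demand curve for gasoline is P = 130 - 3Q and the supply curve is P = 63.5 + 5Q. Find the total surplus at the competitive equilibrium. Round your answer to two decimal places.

276.39

Equilibrium: 130 - 3Q = 63.5 + 5Q, so Q* = 8.3125 and P* = 105.0625.
CS = (1/2)(8.3125)(24.9375) = 103.6465 and PS = (1/2)(8.3125)(41.5625) = 172.7441, so total surplus = 276.3906.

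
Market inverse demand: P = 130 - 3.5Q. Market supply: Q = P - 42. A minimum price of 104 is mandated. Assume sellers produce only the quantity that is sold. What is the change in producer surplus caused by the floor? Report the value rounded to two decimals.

241.77

Rewriting supply in inverse form: P = 42 + Q.
Free-market equilibrium: 130 - 3.5Q = 42 + Q gives Q* = 19.5556, P* = 61.5556.
At P = 104, buyers demand (130 - 104)/3.5 = 7.4286 while sellers would supply more, so the quantity traded is 7.4286 at price 104.
PS goes from (1/2)(19.5556)(19.5556) = 191.2099 to 432.9796 (computed as (104 - 42)(7.4286) - (1/2)(1)(7.4286)^2), a change of 241.7697.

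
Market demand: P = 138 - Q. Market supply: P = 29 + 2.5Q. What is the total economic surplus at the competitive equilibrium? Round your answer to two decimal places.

Equilibrium: 138 - Q = 29 + 2.5Q, so Q* = 31.1429 and P* = 106.8571.
Total surplus is the full triangle between the curves from 0 to Q*: (1/2)(31.1429)(138 - 29) = 1697.2857.

1697.29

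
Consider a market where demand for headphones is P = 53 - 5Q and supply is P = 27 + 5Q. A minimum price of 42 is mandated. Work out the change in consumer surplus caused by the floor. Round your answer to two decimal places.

Free-market equilibrium: 53 - 5Q = 27 + 5Q gives Q* = 2.6, P* = 40.
At P = 42, buyers demand (53 - 42)/5 = 2.2 while sellers would supply more, so the quantity traded is 2.2 at price 42.
CS goes from (1/2)(2.6)(13) = 16.9 to 12.1 (computed as (53 - 42)(2.2) - (1/2)(5)(2.2)^2), a change of -4.8.

-4.80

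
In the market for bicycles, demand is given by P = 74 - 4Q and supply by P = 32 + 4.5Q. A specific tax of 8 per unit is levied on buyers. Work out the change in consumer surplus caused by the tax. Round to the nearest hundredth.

Without the tax, 74 - 4Q = 32 + 4.5Q so Q* = 4.9412 and P* = 54.2353.
A tax on buyers shifts demand down by 8: (74 - 8) - 4Q = 32 + 4.5Q, so Q_t = 4. Buyers pay P_b = 58; sellers receive P_s = P_b - 8 = 50.
Consumers lose the trapezoid between P* and P_b out to Q_t plus the triangle from Q_t to Q*: change in CS = 32 - 48.8304 = -16.8304.

-16.83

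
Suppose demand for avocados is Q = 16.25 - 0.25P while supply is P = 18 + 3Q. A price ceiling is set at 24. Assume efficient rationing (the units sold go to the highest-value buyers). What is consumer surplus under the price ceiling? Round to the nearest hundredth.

Rewriting demand in inverse form: P = 65 - 4Q.
Free-market equilibrium: 65 - 4Q = 18 + 3Q gives Q* = 6.7143, P* = 38.1429.
At P = 24, sellers supply (24 - 18)/3 = 2 while buyers want more, so the quantity traded is 2 at price 24.
The demand price at Q = 2 is 57. CS is the trapezoid between demand and 24 over [0, 2]: (1/2)[(65 - 24) + (57 - 24)](2) = 74.

74.00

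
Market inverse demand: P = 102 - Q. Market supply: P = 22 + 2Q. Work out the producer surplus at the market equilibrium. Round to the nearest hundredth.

Setting demand equal to supply, 80 = 3Q, so Q* = 26.6667 and P* = 75.3333.
The supply curve's price intercept is 22, so PS = (1/2)(Q*)(P* - 22) = (1/2)(26.6667)(53.3333) = 711.1111.

711.11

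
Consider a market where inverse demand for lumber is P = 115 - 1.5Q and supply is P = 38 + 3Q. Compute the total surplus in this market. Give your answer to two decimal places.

658.78

Setting demand equal to supply, 77 = 4.5Q, so Q* = 17.1111 and P* = 89.3333.
Total surplus is the full triangle between the curves from 0 to Q*: (1/2)(17.1111)(115 - 38) = 658.7778.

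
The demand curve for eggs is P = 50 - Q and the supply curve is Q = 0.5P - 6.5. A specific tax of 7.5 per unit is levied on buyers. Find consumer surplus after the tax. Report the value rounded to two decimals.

Rewriting supply in inverse form: P = 13 + 2Q.
Without the tax, 50 - Q = 13 + 2Q so Q* = 12.3333 and P* = 37.6667.
A tax on buyers shifts demand down by 7.5: (50 - 7.5) - Q = 13 + 2Q, so Q_t = 9.8333. Buyers pay P_b = 40.1667; sellers receive P_s = P_b - 7.5 = 32.6667.
Consumer surplus is the triangle under demand above P_b: (1/2)(9.8333)(50 - 40.1667) = 48.3472.

48.35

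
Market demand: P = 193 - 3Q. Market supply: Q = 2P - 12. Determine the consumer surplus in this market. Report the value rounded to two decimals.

4281.92

Rewriting supply in inverse form: P = 6 + 0.5Q.
Set 193 - 3Q = 6 + 0.5Q, which gives 187 = 3.5Q, so Q* = 53.4286 and P* = 193 - 3(53.4286) = 32.7143.
The demand choke price is 193, so CS = (1/2)(Q*)(193 - P*) = (1/2)(53.4286)(160.2857) = 4281.9184.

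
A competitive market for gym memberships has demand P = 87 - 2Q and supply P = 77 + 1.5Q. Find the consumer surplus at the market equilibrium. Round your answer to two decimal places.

8.16

Set 87 - 2Q = 77 + 1.5Q, which gives 10 = 3.5Q, so Q* = 2.8571 and P* = 87 - 2(2.8571) = 81.2857.
CS is the area between the demand curve and P* from 0 to Q*: (1/2)(2.8571)(5.7143) = 8.1633.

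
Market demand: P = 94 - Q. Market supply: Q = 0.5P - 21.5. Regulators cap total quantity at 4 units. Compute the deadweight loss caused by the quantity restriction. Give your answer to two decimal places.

253.50

Rewriting supply in inverse form: P = 43 + 2Q.
Without the quota, 94 - Q = 43 + 2Q gives Q* = 17.
At Q = 4 the demand price is 94 - (4) = 90 and the supply price is 43 + 2(4) = 51.
DWL = (1/2)(gap between curves at 4) x (Q* - 4) = (1/2)(39)(13) = 253.5.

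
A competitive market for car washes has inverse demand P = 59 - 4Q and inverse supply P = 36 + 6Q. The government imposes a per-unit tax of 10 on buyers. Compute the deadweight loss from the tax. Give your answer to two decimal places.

5.00

Without the tax, 59 - 4Q = 36 + 6Q so Q* = 2.3 and P* = 49.8.
A tax on buyers shifts demand down by 10: (59 - 10) - 4Q = 36 + 6Q, so Q_t = 1.3. Buyers pay P_b = 53.8; sellers receive P_s = P_b - 10 = 43.8.
The welfare triangle lost has base Q* - Q_t = 1 and height t = 10, so DWL = (1/2)(1)(10) = 5.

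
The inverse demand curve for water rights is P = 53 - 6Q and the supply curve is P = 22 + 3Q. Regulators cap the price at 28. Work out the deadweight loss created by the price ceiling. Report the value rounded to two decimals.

Without the control, 53 - 6Q = 22 + 3Q so Q* = 3.4444 and P* = 32.3333.
At P = 28, sellers supply (28 - 22)/3 = 2 while buyers want more, so the quantity traded is 2 at price 28.
At Q = 2 the demand price is 41 and the supply price is 28. Deadweight loss is the triangle between the curves from 2 to 3.4444: (1/2)(41 - 28)(3.4444 - 2) = 9.3889.

9.39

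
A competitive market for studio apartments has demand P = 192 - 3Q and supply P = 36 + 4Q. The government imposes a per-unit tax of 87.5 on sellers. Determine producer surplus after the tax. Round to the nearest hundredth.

Pre-tax equilibrium: 192 - 3Q = 36 + 4Q gives Q* = 22.2857, P* = 125.1429.
With the tax, sellers need 87.5 more per unit: 192 - 3Q = 36 + 4Q + 87.5, so Q_t = 9.7857. Buyers pay P_b = 162.6429; sellers receive P_s = P_b - 87.5 = 75.1429.
Producer surplus is the triangle above supply below P_s: (1/2)(9.7857)(75.1429 - 36) = 191.5204.

191.52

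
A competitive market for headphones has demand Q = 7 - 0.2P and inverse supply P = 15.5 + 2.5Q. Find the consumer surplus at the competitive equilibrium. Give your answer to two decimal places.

16.90

Rewriting demand in inverse form: P = 35 - 5Q.
Equilibrium: 35 - 5Q = 15.5 + 2.5Q, so Q* = 2.6 and P* = 22.
CS is the area between the demand curve and P* from 0 to Q*: (1/2)(2.6)(13) = 16.9.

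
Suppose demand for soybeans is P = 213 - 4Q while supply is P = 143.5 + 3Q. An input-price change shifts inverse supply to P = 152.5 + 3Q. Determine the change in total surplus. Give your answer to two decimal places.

Initial equilibrium: Q_0 = 9.9286, P_0 = 173.2857; CS_0 = (1/2)(9.9286)(39.7143) = 197.1531, PS_0 = (1/2)(9.9286)(29.7857) = 147.8648.
New equilibrium: 213 - 4Q = 152.5 + 3Q gives Q_1 = 8.6429, P_1 = 178.4286; CS_1 = 149.398, PS_1 = 112.0485.
Change in total surplus = (149.398 + 112.0485) - (197.1531 + 147.8648) = -83.5714.

-83.57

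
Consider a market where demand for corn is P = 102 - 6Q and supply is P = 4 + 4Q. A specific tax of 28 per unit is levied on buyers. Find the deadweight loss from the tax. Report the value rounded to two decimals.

Pre-tax equilibrium: 102 - 6Q = 4 + 4Q gives Q* = 9.8, P* = 43.2.
With the tax, buyers' net willingness to pay falls by 28: (102 - 28) - 6Q = 4 + 4Q, so Q_t = 7. Buyers pay P_b = 60; sellers receive P_s = P_b - 28 = 32.
Deadweight loss is the triangle between the curves from Q_t to Q*: (1/2)(9.8 - 7)(28) = 39.2.

39.20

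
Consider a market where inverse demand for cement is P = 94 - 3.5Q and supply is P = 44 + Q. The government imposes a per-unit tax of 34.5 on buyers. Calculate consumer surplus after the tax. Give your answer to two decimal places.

Pre-tax equilibrium: 94 - 3.5Q = 44 + Q gives Q* = 11.1111, P* = 55.1111.
With the tax, buyers' net willingness to pay falls by 34.5: (94 - 34.5) - 3.5Q = 44 + Q, so Q_t = 3.4444. Buyers pay P_b = 81.9444; sellers receive P_s = P_b - 34.5 = 47.4444.
Consumer surplus is the triangle under demand above P_b: (1/2)(3.4444)(94 - 81.9444) = 20.7623.

20.76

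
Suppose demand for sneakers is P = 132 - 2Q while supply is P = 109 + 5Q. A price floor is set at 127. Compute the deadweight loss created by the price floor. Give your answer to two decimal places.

2.16

Without the control, 132 - 2Q = 109 + 5Q so Q* = 3.2857 and P* = 125.4286.
At P = 127, buyers demand (132 - 127)/2 = 2.5 while sellers would supply more, so the quantity traded is 2.5 at price 127.
At Q = 2.5 the demand price is 127 and the supply price is 121.5. Deadweight loss is the triangle between the curves from 2.5 to 3.2857: (1/2)(127 - 121.5)(3.2857 - 2.5) = 2.1607.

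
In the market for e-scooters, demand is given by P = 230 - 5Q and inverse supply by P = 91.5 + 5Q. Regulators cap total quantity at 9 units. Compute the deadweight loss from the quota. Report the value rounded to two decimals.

117.61

Without the quota, 230 - 5Q = 91.5 + 5Q gives Q* = 13.85.
At Q = 9 the demand price is 230 - 5(9) = 185 and the supply price is 91.5 + 5(9) = 136.5.
DWL = (1/2)(gap between curves at 9) x (Q* - 9) = (1/2)(48.5)(4.85) = 117.6125.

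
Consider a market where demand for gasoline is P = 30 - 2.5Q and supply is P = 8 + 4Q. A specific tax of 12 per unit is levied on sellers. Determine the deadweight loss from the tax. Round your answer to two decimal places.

11.08

Without the tax, 30 - 2.5Q = 8 + 4Q so Q* = 3.3846 and P* = 21.5385.
With the tax, sellers need 12 more per unit: 30 - 2.5Q = 8 + 4Q + 12, so Q_t = 1.5385. Buyers pay P_b = 26.1538; sellers receive P_s = P_b - 12 = 14.1538.
The welfare triangle lost has base Q* - Q_t = 1.8462 and height t = 12, so DWL = (1/2)(1.8462)(12) = 11.0769.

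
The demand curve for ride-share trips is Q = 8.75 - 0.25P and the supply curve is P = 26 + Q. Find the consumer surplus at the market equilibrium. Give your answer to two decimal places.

Rewriting demand in inverse form: P = 35 - 4Q.
Setting demand equal to supply, 9 = 5Q, so Q* = 1.8 and P* = 27.8.
The demand choke price is 35, so CS = (1/2)(Q*)(35 - P*) = (1/2)(1.8)(7.2) = 6.48.

6.48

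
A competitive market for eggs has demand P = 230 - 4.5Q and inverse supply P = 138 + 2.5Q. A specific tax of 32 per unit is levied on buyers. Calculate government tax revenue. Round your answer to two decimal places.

Pre-tax equilibrium: 230 - 4.5Q = 138 + 2.5Q gives Q* = 13.1429, P* = 170.8571.
A tax on buyers shifts demand down by 32: (230 - 32) - 4.5Q = 138 + 2.5Q, so Q_t = 8.5714. Buyers pay P_b = 191.4286; sellers receive P_s = P_b - 32 = 159.4286.
Tax revenue = t x Q_t = 32 x 8.5714 = 274.2857.

274.29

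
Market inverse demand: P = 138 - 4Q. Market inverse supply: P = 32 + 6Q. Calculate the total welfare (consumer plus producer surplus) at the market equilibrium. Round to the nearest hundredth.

561.80

Set 138 - 4Q = 32 + 6Q, which gives 106 = 10Q, so Q* = 10.6 and P* = 138 - 4(10.6) = 95.6.
CS = (1/2)(10.6)(42.4) = 224.72 and PS = (1/2)(10.6)(63.6) = 337.08, so total surplus = 561.8.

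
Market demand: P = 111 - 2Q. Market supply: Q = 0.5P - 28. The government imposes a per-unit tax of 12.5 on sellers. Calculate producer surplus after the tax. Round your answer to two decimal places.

Rewriting supply in inverse form: P = 56 + 2Q.
Without the tax, 111 - 2Q = 56 + 2Q so Q* = 13.75 and P* = 83.5.
A tax on sellers shifts supply up by 12.5: 111 - 2Q = 56 + 2Q + 12.5, so Q_t = 10.625. Buyers pay P_b = 89.75; sellers receive P_s = P_b - 12.5 = 77.25.
PS = (1/2)(Q_t)(P_s - 56) = (1/2)(10.625)(21.25) = 112.8906.

112.89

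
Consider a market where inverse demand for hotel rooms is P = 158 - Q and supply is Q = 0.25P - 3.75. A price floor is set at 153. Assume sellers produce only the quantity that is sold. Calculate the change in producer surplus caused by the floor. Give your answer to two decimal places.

-995.92

Rewriting supply in inverse form: P = 15 + 4Q.
Free-market equilibrium: 158 - Q = 15 + 4Q gives Q* = 28.6, P* = 129.4.
At the floor price 153, quantity demanded is (158 - 153)/1 = 5; demand is the short side, so Q = 5 trades at P = 153.
PS goes from (1/2)(28.6)(114.4) = 1635.92 to 640 (computed as (153 - 15)(5) - (1/2)(4)(5)^2), a change of -995.92.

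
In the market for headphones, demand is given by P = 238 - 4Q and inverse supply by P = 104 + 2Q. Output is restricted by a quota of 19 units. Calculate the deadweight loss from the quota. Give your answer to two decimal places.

Unrestricted equilibrium: Q* = (238 - 104)/(4 + 2) = 22.3333.
At Q = 19 the demand price is 238 - 4(19) = 162 and the supply price is 104 + 2(19) = 142.
DWL = (1/2)(gap between curves at 19) x (Q* - 19) = (1/2)(20)(3.3333) = 33.3333.

33.33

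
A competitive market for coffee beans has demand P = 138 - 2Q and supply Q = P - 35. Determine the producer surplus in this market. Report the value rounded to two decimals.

589.39

Rewriting supply in inverse form: P = 35 + Q.
Equilibrium: 138 - 2Q = 35 + Q, so Q* = 34.3333 and P* = 69.3333.
The supply curve's price intercept is 35, so PS = (1/2)(Q*)(P* - 35) = (1/2)(34.3333)(34.3333) = 589.3889.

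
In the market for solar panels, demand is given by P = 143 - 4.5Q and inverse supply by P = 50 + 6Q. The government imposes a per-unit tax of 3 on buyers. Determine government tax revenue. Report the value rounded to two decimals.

Pre-tax equilibrium: 143 - 4.5Q = 50 + 6Q gives Q* = 8.8571, P* = 103.1429.
With the tax, buyers' net willingness to pay falls by 3: (143 - 3) - 4.5Q = 50 + 6Q, so Q_t = 8.5714. Buyers pay P_b = 104.4286; sellers receive P_s = P_b - 3 = 101.4286.
Revenue is the tax times quantity traded: 3 x 8.5714 = 25.7143.

25.71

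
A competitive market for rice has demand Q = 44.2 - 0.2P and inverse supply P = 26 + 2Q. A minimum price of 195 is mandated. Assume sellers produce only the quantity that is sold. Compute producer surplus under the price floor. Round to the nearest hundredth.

Rewriting demand in inverse form: P = 221 - 5Q.
Free-market equilibrium: 221 - 5Q = 26 + 2Q gives Q* = 27.8571, P* = 81.7143.
At P = 195, buyers demand (221 - 195)/5 = 5.2 while sellers would supply more, so the quantity traded is 5.2 at price 195.
The supply price at Q = 5.2 is 36.4. PS is the trapezoid between 195 and supply over [0, 5.2]: (1/2)[(195 - 26) + (195 - 36.4)](5.2) = 851.76.

851.76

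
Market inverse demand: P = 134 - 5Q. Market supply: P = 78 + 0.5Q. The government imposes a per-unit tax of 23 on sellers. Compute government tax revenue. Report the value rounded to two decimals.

Pre-tax equilibrium: 134 - 5Q = 78 + 0.5Q gives Q* = 10.1818, P* = 83.0909.
With the tax, sellers need 23 more per unit: 134 - 5Q = 78 + 0.5Q + 23, so Q_t = 6. Buyers pay P_b = 104; sellers receive P_s = P_b - 23 = 81.
Tax revenue = t x Q_t = 23 x 6 = 138.

138.00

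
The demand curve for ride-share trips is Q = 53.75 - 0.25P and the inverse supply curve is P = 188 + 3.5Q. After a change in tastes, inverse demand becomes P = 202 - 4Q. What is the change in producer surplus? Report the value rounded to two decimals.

-16.58

Rewriting demand in inverse form: P = 215 - 4Q.
Initial equilibrium: Q_0 = 3.6, P_0 = 200.6; CS_0 = (1/2)(3.6)(14.4) = 25.92, PS_0 = (1/2)(3.6)(12.6) = 22.68.
New equilibrium: 202 - 4Q = 188 + 3.5Q gives Q_1 = 1.8667, P_1 = 194.5333; CS_1 = 6.9689, PS_1 = 6.0978.
Change in producer surplus = 6.0978 - 22.68 = -16.5822.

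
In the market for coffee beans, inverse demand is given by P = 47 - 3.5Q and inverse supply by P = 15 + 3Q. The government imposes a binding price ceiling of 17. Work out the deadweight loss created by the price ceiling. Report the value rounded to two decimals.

58.88

Free-market equilibrium: 47 - 3.5Q = 15 + 3Q gives Q* = 4.9231, P* = 29.7692.
At P = 17, sellers supply (17 - 15)/3 = 0.6667 while buyers want more, so the quantity traded is 0.6667 at price 17.
The lost-trades triangle has base Q* - 0.6667 = 4.2564 and height equal to the gap between the curves at Q = 0.6667, which is 44.6667 - 17 = 27.6667. DWL = (1/2)(4.2564)(27.6667) = 58.8803.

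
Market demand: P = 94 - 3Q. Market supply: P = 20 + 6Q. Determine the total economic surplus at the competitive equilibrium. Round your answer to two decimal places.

Set 94 - 3Q = 20 + 6Q, which gives 74 = 9Q, so Q* = 8.2222 and P* = 94 - 3(8.2222) = 69.3333.
Total surplus is the full triangle between the curves from 0 to Q*: (1/2)(8.2222)(94 - 20) = 304.2222.

304.22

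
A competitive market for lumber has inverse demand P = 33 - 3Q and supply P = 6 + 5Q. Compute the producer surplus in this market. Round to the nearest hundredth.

Setting demand equal to supply, 27 = 8Q, so Q* = 3.375 and P* = 22.875.
The supply curve's price intercept is 6, so PS = (1/2)(Q*)(P* - 6) = (1/2)(3.375)(16.875) = 28.4766.

28.48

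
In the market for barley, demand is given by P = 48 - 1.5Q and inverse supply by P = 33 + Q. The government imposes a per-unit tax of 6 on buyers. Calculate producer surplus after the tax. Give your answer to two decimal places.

Without the tax, 48 - 1.5Q = 33 + Q so Q* = 6 and P* = 39.
A tax on buyers shifts demand down by 6: (48 - 6) - 1.5Q = 33 + Q, so Q_t = 3.6. Buyers pay P_b = 42.6; sellers receive P_s = P_b - 6 = 36.6.
Producer surplus is the triangle above supply below P_s: (1/2)(3.6)(36.6 - 33) = 6.48.

6.48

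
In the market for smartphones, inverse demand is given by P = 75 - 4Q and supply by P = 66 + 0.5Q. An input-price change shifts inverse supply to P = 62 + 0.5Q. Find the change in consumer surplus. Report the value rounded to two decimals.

8.69

Initial equilibrium: Q_0 = 2, P_0 = 67; CS_0 = (1/2)(2)(8) = 8, PS_0 = (1/2)(2)(1) = 1.
New equilibrium: 75 - 4Q = 62 + 0.5Q gives Q_1 = 2.8889, P_1 = 63.4444; CS_1 = 16.6914, PS_1 = 2.0864.
Change in consumer surplus = 16.6914 - 8 = 8.6914.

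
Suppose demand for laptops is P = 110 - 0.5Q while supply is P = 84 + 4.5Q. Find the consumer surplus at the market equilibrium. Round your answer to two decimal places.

Set 110 - 0.5Q = 84 + 4.5Q, which gives 26 = 5Q, so Q* = 5.2 and P* = 110 - 0.5(5.2) = 107.4.
CS is the area between the demand curve and P* from 0 to Q*: (1/2)(5.2)(2.6) = 6.76.

6.76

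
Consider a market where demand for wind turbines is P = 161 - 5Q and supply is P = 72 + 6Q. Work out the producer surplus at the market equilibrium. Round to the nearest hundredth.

Setting demand equal to supply, 89 = 11Q, so Q* = 8.0909 and P* = 120.5455.
The supply curve's price intercept is 72, so PS = (1/2)(Q*)(P* - 72) = (1/2)(8.0909)(48.5455) = 196.3884.

196.39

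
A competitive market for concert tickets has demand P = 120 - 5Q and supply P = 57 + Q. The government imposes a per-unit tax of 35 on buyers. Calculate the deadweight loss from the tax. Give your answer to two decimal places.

102.08

Pre-tax equilibrium: 120 - 5Q = 57 + Q gives Q* = 10.5, P* = 67.5.
A tax on buyers shifts demand down by 35: (120 - 35) - 5Q = 57 + Q, so Q_t = 4.6667. Buyers pay P_b = 96.6667; sellers receive P_s = P_b - 35 = 61.6667.
The welfare triangle lost has base Q* - Q_t = 5.8333 and height t = 35, so DWL = (1/2)(5.8333)(35) = 102.0833.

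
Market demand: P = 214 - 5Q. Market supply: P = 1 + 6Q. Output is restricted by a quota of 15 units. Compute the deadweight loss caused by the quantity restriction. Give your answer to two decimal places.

104.73

Without the quota, 214 - 5Q = 1 + 6Q gives Q* = 19.3636.
At Q = 15 the demand price is 214 - 5(15) = 139 and the supply price is 1 + 6(15) = 91.
Deadweight loss is the triangle between the curves from 15 to 19.3636: (1/2)(139 - 91)(19.3636 - 15) = 104.7273.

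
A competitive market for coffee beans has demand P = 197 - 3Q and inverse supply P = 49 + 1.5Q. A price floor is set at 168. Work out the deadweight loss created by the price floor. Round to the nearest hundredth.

1213.36

Free-market equilibrium: 197 - 3Q = 49 + 1.5Q gives Q* = 32.8889, P* = 98.3333.
At the floor price 168, quantity demanded is (197 - 168)/3 = 9.6667; demand is the short side, so Q = 9.6667 trades at P = 168.
The lost-trades triangle has base Q* - 9.6667 = 23.2222 and height equal to the gap between the curves at Q = 9.6667, which is 168 - 63.5 = 104.5. DWL = (1/2)(23.2222)(104.5) = 1213.3611.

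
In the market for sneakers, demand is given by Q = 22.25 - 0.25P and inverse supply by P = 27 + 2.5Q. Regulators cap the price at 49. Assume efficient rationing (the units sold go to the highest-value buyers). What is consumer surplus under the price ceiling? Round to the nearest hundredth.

197.12

Rewriting demand in inverse form: P = 89 - 4Q.
Free-market equilibrium: 89 - 4Q = 27 + 2.5Q gives Q* = 9.5385, P* = 50.8462.
At P = 49, sellers supply (49 - 27)/2.5 = 8.8 while buyers want more, so the quantity traded is 8.8 at price 49.
The demand price at Q = 8.8 is 53.8. CS is the trapezoid between demand and 49 over [0, 8.8]: (1/2)[(89 - 49) + (53.8 - 49)](8.8) = 197.12.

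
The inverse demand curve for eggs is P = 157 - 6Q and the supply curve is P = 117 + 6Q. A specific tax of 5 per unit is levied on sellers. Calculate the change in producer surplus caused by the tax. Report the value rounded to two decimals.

-7.81

Without the tax, 157 - 6Q = 117 + 6Q so Q* = 3.3333 and P* = 137.
A tax on sellers shifts supply up by 5: 157 - 6Q = 117 + 6Q + 5, so Q_t = 2.9167. Buyers pay P_b = 139.5; sellers receive P_s = P_b - 5 = 134.5.
Producers lose the trapezoid between P_s and P* out to Q_t plus the triangle from Q_t to Q*: change in PS = 25.5208 - 33.3333 = -7.8125.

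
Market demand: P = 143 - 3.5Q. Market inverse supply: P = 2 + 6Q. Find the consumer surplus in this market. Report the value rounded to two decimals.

Set 143 - 3.5Q = 2 + 6Q, which gives 141 = 9.5Q, so Q* = 14.8421 and P* = 143 - 3.5(14.8421) = 91.0526.
The demand choke price is 143, so CS = (1/2)(Q*)(143 - P*) = (1/2)(14.8421)(51.9474) = 385.5042.

385.50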